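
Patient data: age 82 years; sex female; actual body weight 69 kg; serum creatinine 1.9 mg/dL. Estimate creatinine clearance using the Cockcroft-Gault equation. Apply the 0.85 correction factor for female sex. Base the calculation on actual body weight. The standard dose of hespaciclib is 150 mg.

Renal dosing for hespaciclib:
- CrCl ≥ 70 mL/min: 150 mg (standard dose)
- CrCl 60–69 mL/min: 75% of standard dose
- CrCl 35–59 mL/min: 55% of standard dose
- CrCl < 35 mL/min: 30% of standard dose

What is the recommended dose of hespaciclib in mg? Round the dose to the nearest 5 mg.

45 mg

CrCl = (140 − 82) × 69 / (72 × 1.9) × 0.85 = 4002.0 / 136.80 × 0.85 ≈ 24.9 mL/min
CrCl ≈ 25 mL/min → bracket < 35 mL/min.
30% of 150 mg = 45 mg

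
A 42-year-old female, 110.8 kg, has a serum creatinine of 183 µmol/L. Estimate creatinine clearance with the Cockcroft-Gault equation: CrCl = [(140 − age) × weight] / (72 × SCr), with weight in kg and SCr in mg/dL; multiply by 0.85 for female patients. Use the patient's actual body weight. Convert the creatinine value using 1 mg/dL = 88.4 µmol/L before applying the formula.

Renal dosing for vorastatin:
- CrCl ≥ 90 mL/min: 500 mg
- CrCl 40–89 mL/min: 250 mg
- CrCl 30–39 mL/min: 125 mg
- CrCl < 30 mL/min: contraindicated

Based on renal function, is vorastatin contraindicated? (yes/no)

SCr = 183 / 88.4 = 2.07 mg/dL
CrCl = (140 − 42) × 110.8 / (72 × 2.07) × 0.85 = 10858.4 / 149.04 × 0.85 ≈ 61.9 mL/min
CrCl ≈ 62 mL/min, which is ≥ 30 mL/min.

no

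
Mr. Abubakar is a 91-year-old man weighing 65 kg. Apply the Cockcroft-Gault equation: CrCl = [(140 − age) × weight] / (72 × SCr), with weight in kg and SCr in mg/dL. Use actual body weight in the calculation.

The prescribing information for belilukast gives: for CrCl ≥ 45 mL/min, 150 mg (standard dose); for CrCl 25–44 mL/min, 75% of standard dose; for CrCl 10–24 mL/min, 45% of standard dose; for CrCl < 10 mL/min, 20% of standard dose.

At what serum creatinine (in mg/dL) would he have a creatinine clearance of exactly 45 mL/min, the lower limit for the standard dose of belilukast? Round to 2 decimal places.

0.98 mg/dL

Standard dose requires CrCl ≥ 45 mL/min.
Set (140 − 91) × 65 / (72 × SCr) = 45
SCr = (140 − 91) × 65 / (72 × 45) = 0.983 mg/dL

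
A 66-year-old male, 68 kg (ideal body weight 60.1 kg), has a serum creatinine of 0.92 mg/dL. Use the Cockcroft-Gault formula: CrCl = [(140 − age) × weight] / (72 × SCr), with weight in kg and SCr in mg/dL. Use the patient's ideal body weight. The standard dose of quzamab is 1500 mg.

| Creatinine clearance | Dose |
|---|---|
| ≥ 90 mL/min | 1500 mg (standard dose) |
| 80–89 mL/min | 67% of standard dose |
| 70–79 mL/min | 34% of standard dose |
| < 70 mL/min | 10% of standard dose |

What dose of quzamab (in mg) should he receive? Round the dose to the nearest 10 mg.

150 mg

CrCl = (140 − 66) × 60.1 / (72 × 0.92) = 4447.4 / 66.24 ≈ 67.1 mL/min
CrCl ≈ 67 mL/min → bracket < 70 mL/min.
10% of 1500 mg = 150 mg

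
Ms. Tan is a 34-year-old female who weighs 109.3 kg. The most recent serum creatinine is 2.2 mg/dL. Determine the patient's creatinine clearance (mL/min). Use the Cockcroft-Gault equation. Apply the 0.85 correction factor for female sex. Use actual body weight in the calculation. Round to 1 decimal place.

62.2 mL/min

CrCl = (140 − 34) × 109.3 / (72 × 2.2) × 0.85 = 11585.8 / 158.40 × 0.85 ≈ 62.2 mL/min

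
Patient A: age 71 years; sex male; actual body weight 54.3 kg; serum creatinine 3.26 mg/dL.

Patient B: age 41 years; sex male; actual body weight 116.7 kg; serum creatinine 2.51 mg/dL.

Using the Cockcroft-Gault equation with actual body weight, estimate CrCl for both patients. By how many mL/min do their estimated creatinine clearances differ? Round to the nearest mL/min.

Patient A: CrCl = (140 − 71) × 54.3 / (72 × 3.26) = 3746.7 / 234.72 ≈ 16.0 mL/min
Patient B: CrCl = (140 − 41) × 116.7 / (72 × 2.51) = 11553.3 / 180.72 ≈ 63.9 mL/min
|16.0 − 63.9| = 47.9 mL/min

48 mL/min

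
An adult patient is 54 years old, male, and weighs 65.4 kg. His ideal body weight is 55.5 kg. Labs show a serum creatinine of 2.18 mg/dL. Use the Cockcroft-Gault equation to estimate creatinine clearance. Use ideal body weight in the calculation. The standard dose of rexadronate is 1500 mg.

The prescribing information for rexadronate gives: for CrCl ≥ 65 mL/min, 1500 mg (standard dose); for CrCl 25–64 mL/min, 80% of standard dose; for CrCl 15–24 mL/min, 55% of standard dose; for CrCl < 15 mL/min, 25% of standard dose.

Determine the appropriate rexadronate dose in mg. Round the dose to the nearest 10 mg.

1200 mg

CrCl = (140 − 54) × 55.5 / (72 × 2.18) = 4773.0 / 156.96 ≈ 30.4 mL/min
CrCl ≈ 30 mL/min → bracket 25–64 mL/min.
80% of 1500 mg = 1200 mg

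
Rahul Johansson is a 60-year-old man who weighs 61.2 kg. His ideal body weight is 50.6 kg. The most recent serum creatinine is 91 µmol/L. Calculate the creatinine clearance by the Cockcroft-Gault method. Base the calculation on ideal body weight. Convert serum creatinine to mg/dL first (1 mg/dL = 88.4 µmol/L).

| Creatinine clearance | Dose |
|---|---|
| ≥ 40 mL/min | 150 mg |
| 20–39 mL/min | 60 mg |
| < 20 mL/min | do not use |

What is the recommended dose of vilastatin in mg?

SCr = 91 / 88.4 = 1.029 mg/dL
CrCl = (140 − 60) × 50.6 / (72 × 1.029) = 4048.0 / 74.09 ≈ 54.6 mL/min
CrCl ≈ 55 mL/min → bracket ≥ 40 mL/min.
Dose for this bracket: 150 mg.

150 mg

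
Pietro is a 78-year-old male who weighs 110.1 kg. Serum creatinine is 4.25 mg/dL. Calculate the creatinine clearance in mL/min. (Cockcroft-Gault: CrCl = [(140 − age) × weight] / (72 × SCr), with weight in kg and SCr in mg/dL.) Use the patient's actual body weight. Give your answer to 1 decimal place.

22.3 mL/min

CrCl = (140 − 78) × 110.1 / (72 × 4.25) = 6826.2 / 306.00 ≈ 22.3 mL/min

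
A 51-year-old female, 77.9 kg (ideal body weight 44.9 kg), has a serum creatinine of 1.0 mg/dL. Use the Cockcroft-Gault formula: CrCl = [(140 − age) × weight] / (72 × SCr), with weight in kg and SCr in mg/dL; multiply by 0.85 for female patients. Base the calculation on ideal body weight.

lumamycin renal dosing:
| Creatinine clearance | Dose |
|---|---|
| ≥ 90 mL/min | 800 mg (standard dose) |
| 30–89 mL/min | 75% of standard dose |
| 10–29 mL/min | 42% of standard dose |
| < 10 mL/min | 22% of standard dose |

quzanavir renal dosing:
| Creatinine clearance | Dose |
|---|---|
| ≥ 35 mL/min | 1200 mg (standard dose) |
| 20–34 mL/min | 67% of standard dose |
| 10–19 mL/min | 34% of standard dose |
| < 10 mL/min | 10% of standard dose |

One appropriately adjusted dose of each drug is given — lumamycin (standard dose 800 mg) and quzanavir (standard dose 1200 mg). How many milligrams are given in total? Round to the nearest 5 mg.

CrCl = (140 − 51) × 44.9 / (72 × 1) × 0.85 = 3996.1 / 72.00 × 0.85 ≈ 47.2 mL/min
CrCl ≈ 47 mL/min.
lumamycin: 30–89 mL/min → 75% of 800 mg = 600 mg.
quzanavir: ≥ 35 mL/min → 100% of 1200 mg = 1200 mg.
Total = 600 + 1200 = 1800 mg.

1800 mg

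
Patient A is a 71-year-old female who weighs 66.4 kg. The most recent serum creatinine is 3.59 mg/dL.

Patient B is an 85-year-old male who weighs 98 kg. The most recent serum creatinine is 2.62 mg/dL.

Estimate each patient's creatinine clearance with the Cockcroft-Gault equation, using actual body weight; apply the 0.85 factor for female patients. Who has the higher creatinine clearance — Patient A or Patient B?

Patient A: CrCl = (140 − 71) × 66.4 / (72 × 3.59) × 0.85 = 4581.6 / 258.48 × 0.85 ≈ 15.1 mL/min
Patient B: CrCl = (140 − 85) × 98 / (72 × 2.62) = 5390.0 / 188.64 ≈ 28.6 mL/min
15.1 vs 28.6 mL/min → Patient B is higher.

Patient B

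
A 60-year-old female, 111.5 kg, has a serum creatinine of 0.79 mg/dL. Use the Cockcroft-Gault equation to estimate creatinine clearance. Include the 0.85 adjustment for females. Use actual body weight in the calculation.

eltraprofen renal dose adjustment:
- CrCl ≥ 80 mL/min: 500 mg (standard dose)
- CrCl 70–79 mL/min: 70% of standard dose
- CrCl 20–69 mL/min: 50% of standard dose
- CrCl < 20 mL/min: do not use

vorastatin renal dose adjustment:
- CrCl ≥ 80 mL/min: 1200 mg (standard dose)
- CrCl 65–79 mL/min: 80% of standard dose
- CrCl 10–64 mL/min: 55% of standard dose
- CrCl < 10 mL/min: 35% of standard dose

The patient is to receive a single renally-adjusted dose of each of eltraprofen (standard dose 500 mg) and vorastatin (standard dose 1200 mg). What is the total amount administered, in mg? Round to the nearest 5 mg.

CrCl = (140 − 60) × 111.5 / (72 × 0.79) × 0.85 = 8920.0 / 56.88 × 0.85 ≈ 133.3 mL/min
CrCl ≈ 133 mL/min.
eltraprofen: ≥ 80 mL/min → 100% of 500 mg = 500 mg.
vorastatin: ≥ 80 mL/min → 100% of 1200 mg = 1200 mg.
Total = 500 + 1200 = 1700 mg.

1700 mg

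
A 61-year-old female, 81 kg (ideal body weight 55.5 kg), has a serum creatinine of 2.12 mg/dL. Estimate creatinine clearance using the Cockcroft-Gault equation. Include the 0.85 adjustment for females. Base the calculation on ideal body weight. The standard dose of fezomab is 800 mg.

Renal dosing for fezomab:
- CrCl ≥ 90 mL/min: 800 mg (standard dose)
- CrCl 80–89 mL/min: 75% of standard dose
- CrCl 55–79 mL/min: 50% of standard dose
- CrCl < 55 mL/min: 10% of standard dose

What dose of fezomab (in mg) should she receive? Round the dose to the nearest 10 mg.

80 mg

CrCl = (140 − 61) × 55.5 / (72 × 2.12) × 0.85 = 4384.5 / 152.64 × 0.85 ≈ 24.4 mL/min
CrCl ≈ 24 mL/min → bracket < 55 mL/min.
10% of 800 mg = 80 mg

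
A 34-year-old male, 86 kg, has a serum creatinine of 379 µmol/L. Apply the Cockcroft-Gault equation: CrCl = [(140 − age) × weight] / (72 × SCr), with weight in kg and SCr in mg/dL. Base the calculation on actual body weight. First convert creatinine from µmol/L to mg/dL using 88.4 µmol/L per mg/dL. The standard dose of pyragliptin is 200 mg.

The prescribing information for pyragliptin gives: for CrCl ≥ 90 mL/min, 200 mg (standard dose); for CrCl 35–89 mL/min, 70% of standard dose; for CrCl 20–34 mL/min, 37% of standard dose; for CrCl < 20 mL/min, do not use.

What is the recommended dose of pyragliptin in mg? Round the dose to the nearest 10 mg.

70 mg

SCr = 379 / 88.4 = 4.287 mg/dL
CrCl = (140 − 34) × 86 / (72 × 4.287) = 9116.0 / 308.66 ≈ 29.5 mL/min
CrCl ≈ 30 mL/min → bracket 20–34 mL/min.
37% of 200 mg = 74 mg → 70 mg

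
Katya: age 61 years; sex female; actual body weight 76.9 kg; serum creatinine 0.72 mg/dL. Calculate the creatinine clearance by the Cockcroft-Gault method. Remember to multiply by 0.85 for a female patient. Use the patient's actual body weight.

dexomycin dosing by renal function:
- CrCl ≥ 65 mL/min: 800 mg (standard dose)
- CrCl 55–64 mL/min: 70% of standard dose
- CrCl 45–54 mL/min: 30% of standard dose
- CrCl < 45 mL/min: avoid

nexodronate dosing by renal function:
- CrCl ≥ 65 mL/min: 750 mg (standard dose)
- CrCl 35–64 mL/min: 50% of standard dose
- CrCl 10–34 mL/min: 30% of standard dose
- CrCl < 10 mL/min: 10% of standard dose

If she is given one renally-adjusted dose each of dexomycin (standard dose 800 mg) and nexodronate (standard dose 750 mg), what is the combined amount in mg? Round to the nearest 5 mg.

CrCl = (140 − 61) × 76.9 / (72 × 0.72) × 0.85 = 6075.1 / 51.84 × 0.85 ≈ 99.6 mL/min
CrCl ≈ 100 mL/min.
dexomycin: ≥ 65 mL/min → 100% of 800 mg = 800 mg.
nexodronate: ≥ 65 mL/min → 100% of 750 mg = 750 mg.
Total = 800 + 750 = 1550 mg.

1550 mg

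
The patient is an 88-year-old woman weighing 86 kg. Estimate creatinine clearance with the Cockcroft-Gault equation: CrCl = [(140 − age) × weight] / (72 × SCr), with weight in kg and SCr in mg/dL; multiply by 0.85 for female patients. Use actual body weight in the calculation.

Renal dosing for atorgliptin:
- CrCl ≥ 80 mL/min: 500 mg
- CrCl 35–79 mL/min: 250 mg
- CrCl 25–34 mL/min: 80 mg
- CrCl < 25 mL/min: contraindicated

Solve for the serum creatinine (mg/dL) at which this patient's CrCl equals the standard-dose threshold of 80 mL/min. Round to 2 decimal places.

0.66 mg/dL

Standard dose requires CrCl ≥ 80 mL/min.
Set (140 − 88) × 86 × 0.85 / (72 × SCr) = 80
SCr = (140 − 88) × 86 × 0.85 / (72 × 80) = 0.660 mg/dL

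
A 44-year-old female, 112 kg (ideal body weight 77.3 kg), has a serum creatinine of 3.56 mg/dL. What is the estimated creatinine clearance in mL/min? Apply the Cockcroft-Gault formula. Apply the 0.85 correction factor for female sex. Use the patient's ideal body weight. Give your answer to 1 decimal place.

CrCl = (140 − 44) × 77.3 / (72 × 3.56) × 0.85 = 7420.8 / 256.32 × 0.85 ≈ 24.6 mL/min

24.6 mL/min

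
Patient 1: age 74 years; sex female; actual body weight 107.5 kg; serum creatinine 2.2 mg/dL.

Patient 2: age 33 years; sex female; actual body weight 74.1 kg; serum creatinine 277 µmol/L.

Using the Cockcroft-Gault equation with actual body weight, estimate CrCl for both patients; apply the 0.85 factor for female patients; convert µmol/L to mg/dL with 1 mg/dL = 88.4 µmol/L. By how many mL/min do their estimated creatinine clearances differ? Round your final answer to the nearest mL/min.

Patient 1: CrCl = (140 − 74) × 107.5 / (72 × 2.2) × 0.85 = 7095.0 / 158.40 × 0.85 ≈ 38.1 mL/min
Patient 2: SCr = 277 / 88.4 = 3.133 mg/dL
Patient 2: CrCl = (140 − 33) × 74.1 / (72 × 3.133) × 0.85 = 7928.7 / 225.58 × 0.85 ≈ 29.9 mL/min
|38.1 − 29.9| = 8.2 mL/min

8 mL/min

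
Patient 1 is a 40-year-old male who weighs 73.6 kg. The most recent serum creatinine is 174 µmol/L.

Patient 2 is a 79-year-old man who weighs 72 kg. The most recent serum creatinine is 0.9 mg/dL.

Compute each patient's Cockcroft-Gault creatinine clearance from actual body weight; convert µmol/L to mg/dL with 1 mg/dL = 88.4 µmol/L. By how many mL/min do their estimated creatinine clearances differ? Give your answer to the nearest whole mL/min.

Patient 1: SCr = 174 / 88.4 = 1.968 mg/dL
Patient 1: CrCl = (140 − 40) × 73.6 / (72 × 1.968) = 7360.0 / 141.70 ≈ 51.9 mL/min
Patient 2: CrCl = (140 − 79) × 72 / (72 × 0.9) = 4392.0 / 64.80 ≈ 67.8 mL/min
|51.9 − 67.8| = 15.9 mL/min

16 mL/min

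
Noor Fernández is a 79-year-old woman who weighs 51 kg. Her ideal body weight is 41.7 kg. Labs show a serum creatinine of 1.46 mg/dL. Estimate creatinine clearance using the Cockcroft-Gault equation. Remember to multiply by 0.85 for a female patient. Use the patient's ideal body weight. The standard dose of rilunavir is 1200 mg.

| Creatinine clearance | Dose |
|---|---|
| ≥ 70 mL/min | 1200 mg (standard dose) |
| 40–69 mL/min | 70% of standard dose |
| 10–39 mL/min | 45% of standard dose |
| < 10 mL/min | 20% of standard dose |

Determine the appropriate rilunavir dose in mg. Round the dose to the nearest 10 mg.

CrCl = (140 − 79) × 41.7 / (72 × 1.46) × 0.85 = 2543.7 / 105.12 × 0.85 ≈ 20.6 mL/min
CrCl ≈ 21 mL/min → bracket 10–39 mL/min.
45% of 1200 mg = 540 mg

540 mg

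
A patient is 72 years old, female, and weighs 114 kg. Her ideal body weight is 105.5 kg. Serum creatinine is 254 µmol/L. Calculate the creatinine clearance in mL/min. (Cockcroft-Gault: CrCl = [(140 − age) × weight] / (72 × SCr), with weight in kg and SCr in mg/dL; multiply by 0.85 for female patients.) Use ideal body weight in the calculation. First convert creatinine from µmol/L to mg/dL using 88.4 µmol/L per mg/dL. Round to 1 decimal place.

29.5 mL/min

SCr = 254 / 88.4 = 2.873 mg/dL
CrCl = (140 − 72) × 105.5 / (72 × 2.873) × 0.85 = 7174.0 / 206.86 × 0.85 ≈ 29.5 mL/min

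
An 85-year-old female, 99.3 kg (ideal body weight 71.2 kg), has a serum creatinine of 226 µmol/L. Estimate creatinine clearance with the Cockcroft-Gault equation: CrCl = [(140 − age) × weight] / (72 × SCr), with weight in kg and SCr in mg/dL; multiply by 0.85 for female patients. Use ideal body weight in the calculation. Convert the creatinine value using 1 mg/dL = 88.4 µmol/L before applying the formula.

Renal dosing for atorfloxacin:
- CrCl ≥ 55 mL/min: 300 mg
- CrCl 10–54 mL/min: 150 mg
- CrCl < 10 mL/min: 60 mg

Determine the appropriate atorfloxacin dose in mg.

SCr = 226 / 88.4 = 2.557 mg/dL
CrCl = (140 − 85) × 71.2 / (72 × 2.557) × 0.85 = 3916.0 / 184.10 × 0.85 ≈ 18.1 mL/min
CrCl ≈ 18 mL/min → bracket 10–54 mL/min.
Dose for this bracket: 150 mg.

150 mg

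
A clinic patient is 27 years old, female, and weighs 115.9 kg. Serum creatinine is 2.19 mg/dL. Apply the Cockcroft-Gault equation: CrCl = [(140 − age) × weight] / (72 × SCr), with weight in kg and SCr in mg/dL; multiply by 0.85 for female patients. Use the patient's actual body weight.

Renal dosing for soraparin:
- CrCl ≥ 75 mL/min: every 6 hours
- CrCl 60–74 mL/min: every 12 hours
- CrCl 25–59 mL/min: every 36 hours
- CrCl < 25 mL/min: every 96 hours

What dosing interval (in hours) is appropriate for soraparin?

CrCl = (140 − 27) × 115.9 / (72 × 2.19) × 0.85 = 13096.7 / 157.68 × 0.85 ≈ 70.6 mL/min
CrCl ≈ 71 mL/min → bracket 60–74 mL/min → every 12 hours.

every 12 hours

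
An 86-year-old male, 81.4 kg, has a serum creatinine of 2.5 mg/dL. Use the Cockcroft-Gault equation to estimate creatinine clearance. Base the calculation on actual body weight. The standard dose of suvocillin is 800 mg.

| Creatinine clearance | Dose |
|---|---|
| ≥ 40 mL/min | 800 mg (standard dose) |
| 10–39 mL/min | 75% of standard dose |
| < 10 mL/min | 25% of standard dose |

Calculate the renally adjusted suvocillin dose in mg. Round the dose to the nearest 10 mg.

CrCl = (140 − 86) × 81.4 / (72 × 2.5) = 4395.6 / 180.00 ≈ 24.4 mL/min
CrCl ≈ 24 mL/min → bracket 10–39 mL/min.
75% of 800 mg = 600 mg

600 mg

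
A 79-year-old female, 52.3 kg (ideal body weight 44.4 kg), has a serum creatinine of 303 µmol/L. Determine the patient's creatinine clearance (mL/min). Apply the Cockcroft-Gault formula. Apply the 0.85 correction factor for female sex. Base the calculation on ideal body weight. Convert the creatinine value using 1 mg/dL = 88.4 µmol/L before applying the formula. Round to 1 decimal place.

9.3 mL/min

SCr = 303 / 88.4 = 3.428 mg/dL
CrCl = (140 − 79) × 44.4 / (72 × 3.428) × 0.85 = 2708.4 / 246.82 × 0.85 ≈ 9.3 mL/min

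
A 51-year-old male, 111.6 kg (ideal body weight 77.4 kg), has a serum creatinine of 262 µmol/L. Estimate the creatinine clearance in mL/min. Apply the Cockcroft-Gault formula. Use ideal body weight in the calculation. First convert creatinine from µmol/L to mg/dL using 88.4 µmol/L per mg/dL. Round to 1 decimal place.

SCr = 262 / 88.4 = 2.964 mg/dL
CrCl = (140 − 51) × 77.4 / (72 × 2.964) = 6888.6 / 213.41 ≈ 32.3 mL/min

32.3 mL/min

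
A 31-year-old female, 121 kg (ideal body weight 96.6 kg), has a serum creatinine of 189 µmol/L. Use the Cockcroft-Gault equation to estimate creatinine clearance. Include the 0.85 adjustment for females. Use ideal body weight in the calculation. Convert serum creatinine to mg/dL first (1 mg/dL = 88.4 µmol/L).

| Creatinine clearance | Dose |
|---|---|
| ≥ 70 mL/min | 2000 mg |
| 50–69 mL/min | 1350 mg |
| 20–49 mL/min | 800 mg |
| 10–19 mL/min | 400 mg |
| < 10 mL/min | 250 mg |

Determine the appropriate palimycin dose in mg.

SCr = 189 / 88.4 = 2.138 mg/dL
CrCl = (140 − 31) × 96.6 / (72 × 2.138) × 0.85 = 10529.4 / 153.94 × 0.85 ≈ 58.1 mL/min
CrCl ≈ 58 mL/min → bracket 50–69 mL/min.
Dose for this bracket: 1350 mg.

1350 mg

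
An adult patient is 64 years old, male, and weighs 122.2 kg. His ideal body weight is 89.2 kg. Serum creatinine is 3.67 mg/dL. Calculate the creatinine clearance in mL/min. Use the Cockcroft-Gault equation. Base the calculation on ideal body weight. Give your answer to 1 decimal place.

CrCl = (140 − 64) × 89.2 / (72 × 3.67) = 6779.2 / 264.24 ≈ 25.7 mL/min

25.7 mL/min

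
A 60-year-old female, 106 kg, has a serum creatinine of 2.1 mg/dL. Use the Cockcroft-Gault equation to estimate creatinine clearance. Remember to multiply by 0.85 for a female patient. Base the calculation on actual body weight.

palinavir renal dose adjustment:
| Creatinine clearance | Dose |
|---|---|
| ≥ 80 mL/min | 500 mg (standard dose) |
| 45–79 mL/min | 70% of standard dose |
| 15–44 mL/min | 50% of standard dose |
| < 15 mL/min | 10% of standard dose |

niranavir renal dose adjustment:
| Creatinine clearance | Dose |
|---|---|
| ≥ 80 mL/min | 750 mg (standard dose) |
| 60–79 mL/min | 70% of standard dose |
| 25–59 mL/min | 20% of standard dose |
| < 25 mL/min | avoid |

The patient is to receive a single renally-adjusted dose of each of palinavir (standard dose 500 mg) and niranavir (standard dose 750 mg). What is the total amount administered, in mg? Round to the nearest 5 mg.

500 mg

CrCl = (140 − 60) × 106 / (72 × 2.1) × 0.85 = 8480.0 / 151.20 × 0.85 ≈ 47.7 mL/min
CrCl ≈ 48 mL/min.
palinavir: 45–79 mL/min → 70% of 500 mg = 350 mg.
niranavir: 25–59 mL/min → 20% of 750 mg = 150 mg.
Total = 350 + 150 = 500 mg.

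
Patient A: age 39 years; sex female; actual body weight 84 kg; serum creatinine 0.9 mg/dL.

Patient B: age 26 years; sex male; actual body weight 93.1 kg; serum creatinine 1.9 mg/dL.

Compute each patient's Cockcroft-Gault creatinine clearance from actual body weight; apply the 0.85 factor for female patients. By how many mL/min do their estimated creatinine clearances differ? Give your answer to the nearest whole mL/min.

34 mL/min

Patient A: CrCl = (140 − 39) × 84 / (72 × 0.9) × 0.85 = 8484.0 / 64.80 × 0.85 ≈ 111.3 mL/min
Patient B: CrCl = (140 − 26) × 93.1 / (72 × 1.9) = 10613.4 / 136.80 ≈ 77.6 mL/min
|111.3 − 77.6| = 33.7 mL/min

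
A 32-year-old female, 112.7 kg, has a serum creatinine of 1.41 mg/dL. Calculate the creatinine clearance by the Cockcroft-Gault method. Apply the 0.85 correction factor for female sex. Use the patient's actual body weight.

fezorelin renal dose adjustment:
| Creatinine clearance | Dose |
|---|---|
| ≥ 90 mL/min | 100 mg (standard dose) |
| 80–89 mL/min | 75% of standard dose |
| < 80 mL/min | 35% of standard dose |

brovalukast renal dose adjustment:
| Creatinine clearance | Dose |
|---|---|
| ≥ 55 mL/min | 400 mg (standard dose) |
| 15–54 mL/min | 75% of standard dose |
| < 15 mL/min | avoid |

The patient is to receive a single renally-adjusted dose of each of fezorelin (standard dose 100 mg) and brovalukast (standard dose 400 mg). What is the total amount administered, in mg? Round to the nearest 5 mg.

500 mg

CrCl = (140 − 32) × 112.7 / (72 × 1.41) × 0.85 = 12171.6 / 101.52 × 0.85 ≈ 101.9 mL/min
CrCl ≈ 102 mL/min.
fezorelin: ≥ 90 mL/min → 100% of 100 mg = 100 mg.
brovalukast: ≥ 55 mL/min → 100% of 400 mg = 400 mg.
Total = 100 + 400 = 500 mg.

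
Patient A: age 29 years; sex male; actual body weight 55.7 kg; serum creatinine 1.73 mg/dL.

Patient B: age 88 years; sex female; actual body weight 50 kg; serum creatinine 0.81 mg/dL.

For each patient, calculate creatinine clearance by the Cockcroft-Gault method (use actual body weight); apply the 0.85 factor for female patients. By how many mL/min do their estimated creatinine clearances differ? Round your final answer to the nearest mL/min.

Patient A: CrCl = (140 − 29) × 55.7 / (72 × 1.73) = 6182.7 / 124.56 ≈ 49.6 mL/min
Patient B: CrCl = (140 − 88) × 50 / (72 × 0.81) × 0.85 = 2600.0 / 58.32 × 0.85 ≈ 37.9 mL/min
|49.6 − 37.9| = 11.7 mL/min

12 mL/min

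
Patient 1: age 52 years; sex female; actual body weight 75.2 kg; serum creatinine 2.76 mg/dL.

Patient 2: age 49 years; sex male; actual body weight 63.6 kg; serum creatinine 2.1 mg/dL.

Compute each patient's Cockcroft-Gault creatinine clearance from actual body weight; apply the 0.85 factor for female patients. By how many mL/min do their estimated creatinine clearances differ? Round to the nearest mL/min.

Patient 1: CrCl = (140 − 52) × 75.2 / (72 × 2.76) × 0.85 = 6617.6 / 198.72 × 0.85 ≈ 28.3 mL/min
Patient 2: CrCl = (140 − 49) × 63.6 / (72 × 2.1) = 5787.6 / 151.20 ≈ 38.3 mL/min
|28.3 − 38.3| = 10.0 mL/min

10 mL/min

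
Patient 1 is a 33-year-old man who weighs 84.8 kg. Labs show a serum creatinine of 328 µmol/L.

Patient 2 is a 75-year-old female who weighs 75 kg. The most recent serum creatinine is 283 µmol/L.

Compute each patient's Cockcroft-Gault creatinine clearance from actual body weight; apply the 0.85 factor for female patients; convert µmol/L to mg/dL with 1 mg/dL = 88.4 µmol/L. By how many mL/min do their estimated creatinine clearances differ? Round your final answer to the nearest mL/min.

16 mL/min

Patient 1: SCr = 328 / 88.4 = 3.71 mg/dL
Patient 1: CrCl = (140 − 33) × 84.8 / (72 × 3.71) = 9073.6 / 267.12 ≈ 34.0 mL/min
Patient 2: SCr = 283 / 88.4 = 3.201 mg/dL
Patient 2: CrCl = (140 − 75) × 75 / (72 × 3.201) × 0.85 = 4875.0 / 230.47 × 0.85 ≈ 18.0 mL/min
|34.0 − 18.0| = 16.0 mL/min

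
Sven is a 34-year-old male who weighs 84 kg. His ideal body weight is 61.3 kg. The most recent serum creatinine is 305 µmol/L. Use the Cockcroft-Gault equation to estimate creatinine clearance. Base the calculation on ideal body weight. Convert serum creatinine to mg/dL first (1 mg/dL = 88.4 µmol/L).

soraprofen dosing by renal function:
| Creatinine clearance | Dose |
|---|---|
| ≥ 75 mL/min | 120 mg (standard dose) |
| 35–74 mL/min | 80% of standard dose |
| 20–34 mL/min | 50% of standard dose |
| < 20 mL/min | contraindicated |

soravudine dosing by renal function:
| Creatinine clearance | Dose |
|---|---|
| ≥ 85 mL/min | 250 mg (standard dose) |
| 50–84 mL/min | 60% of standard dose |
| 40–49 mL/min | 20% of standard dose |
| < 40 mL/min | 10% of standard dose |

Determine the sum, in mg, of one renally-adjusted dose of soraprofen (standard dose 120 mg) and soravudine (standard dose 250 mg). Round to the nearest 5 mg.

SCr = 305 / 88.4 = 3.45 mg/dL
CrCl = (140 − 34) × 61.3 / (72 × 3.45) = 6497.8 / 248.40 ≈ 26.2 mL/min
CrCl ≈ 26 mL/min.
soraprofen: 20–34 mL/min → 50% of 120 mg = 60 mg.
soravudine: < 40 mL/min → 10% of 250 mg = 25 mg.
Total = 60 + 25 = 85 mg.

85 mg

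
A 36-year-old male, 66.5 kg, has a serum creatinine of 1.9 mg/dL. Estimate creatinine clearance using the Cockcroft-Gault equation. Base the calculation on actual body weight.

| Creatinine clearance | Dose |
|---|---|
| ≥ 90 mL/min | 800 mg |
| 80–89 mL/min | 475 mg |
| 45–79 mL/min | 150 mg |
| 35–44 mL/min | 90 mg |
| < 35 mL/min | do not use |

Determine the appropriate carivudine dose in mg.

150 mg

CrCl = (140 − 36) × 66.5 / (72 × 1.9) = 6916.0 / 136.80 ≈ 50.6 mL/min
CrCl ≈ 51 mL/min → bracket 45–79 mL/min.
Dose for this bracket: 150 mg.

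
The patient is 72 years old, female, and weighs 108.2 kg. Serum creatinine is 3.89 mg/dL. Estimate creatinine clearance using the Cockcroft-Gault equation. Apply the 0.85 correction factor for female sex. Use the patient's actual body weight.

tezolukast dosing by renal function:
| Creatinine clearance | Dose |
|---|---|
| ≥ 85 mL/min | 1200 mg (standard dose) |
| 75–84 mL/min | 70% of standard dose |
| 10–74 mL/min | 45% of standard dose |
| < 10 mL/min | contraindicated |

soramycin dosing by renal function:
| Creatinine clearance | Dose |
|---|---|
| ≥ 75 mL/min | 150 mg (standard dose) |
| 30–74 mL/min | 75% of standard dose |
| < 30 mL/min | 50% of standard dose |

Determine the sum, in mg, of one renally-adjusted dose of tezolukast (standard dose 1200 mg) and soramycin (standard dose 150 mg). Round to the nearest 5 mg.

615 mg

CrCl = (140 − 72) × 108.2 / (72 × 3.89) × 0.85 = 7357.6 / 280.08 × 0.85 ≈ 22.3 mL/min
CrCl ≈ 22 mL/min.
tezolukast: 10–74 mL/min → 45% of 1200 mg = 540 mg.
soramycin: < 30 mL/min → 50% of 150 mg = 75 mg.
Total = 540 + 75 = 615 mg.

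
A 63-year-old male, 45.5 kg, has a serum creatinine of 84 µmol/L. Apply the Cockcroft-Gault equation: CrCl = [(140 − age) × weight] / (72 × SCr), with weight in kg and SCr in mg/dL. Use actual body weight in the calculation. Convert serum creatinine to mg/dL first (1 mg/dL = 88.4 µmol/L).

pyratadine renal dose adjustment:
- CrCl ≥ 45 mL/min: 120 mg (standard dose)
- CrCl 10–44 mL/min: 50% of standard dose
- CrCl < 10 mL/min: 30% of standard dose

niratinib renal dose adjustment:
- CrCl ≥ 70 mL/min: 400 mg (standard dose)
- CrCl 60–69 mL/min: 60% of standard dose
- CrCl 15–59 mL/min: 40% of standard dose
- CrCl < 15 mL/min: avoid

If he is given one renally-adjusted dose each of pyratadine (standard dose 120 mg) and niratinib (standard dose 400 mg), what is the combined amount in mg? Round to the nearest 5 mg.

280 mg

SCr = 84 / 88.4 = 0.95 mg/dL
CrCl = (140 − 63) × 45.5 / (72 × 0.95) = 3503.5 / 68.40 ≈ 51.2 mL/min
CrCl ≈ 51 mL/min.
pyratadine: ≥ 45 mL/min → 100% of 120 mg = 120 mg.
niratinib: 15–59 mL/min → 40% of 400 mg = 160 mg.
Total = 120 + 160 = 280 mg.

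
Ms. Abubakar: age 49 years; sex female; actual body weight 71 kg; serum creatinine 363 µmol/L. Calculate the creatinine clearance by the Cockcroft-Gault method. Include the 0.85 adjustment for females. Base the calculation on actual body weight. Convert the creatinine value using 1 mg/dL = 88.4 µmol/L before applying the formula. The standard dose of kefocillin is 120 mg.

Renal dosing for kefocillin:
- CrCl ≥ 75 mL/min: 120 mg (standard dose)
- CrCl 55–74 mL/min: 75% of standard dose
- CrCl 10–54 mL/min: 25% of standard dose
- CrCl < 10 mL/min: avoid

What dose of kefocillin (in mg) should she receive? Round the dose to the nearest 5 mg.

SCr = 363 / 88.4 = 4.106 mg/dL
CrCl = (140 − 49) × 71 / (72 × 4.106) × 0.85 = 6461.0 / 295.63 × 0.85 ≈ 18.6 mL/min
CrCl ≈ 19 mL/min → bracket 10–54 mL/min.
25% of 120 mg = 30 mg

30 mg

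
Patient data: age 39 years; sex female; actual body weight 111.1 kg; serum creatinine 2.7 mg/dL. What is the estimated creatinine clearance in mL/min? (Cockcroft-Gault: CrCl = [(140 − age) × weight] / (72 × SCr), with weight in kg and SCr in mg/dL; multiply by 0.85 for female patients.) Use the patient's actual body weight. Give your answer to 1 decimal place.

CrCl = (140 − 39) × 111.1 / (72 × 2.7) × 0.85 = 11221.1 / 194.40 × 0.85 ≈ 49.1 mL/min

49.1 mL/min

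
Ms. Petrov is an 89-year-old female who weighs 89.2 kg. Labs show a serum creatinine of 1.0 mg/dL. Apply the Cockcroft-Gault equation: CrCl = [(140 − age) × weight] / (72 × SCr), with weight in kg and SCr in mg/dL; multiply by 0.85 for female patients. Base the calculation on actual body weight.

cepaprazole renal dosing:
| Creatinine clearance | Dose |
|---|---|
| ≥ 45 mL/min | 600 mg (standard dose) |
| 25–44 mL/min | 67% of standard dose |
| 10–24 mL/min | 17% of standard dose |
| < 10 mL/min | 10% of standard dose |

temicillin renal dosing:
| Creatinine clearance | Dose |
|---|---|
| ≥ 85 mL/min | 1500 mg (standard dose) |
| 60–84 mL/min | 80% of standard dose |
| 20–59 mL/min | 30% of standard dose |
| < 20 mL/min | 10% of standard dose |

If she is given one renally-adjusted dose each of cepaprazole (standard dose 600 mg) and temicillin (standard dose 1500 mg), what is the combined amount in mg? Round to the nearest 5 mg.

1050 mg

CrCl = (140 − 89) × 89.2 / (72 × 1) × 0.85 = 4549.2 / 72.00 × 0.85 ≈ 53.7 mL/min
CrCl ≈ 54 mL/min.
cepaprazole: ≥ 45 mL/min → 100% of 600 mg = 600 mg.
temicillin: 20–59 mL/min → 30% of 1500 mg = 450 mg.
Total = 600 + 450 = 1050 mg.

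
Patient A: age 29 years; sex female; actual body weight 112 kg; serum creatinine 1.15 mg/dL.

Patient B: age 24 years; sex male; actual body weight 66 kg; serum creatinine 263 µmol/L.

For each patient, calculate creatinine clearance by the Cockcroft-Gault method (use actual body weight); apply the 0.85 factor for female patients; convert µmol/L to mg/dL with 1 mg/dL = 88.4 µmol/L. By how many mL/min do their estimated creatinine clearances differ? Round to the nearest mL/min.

Patient A: CrCl = (140 − 29) × 112 / (72 × 1.15) × 0.85 = 12432.0 / 82.80 × 0.85 ≈ 127.6 mL/min
Patient B: SCr = 263 / 88.4 = 2.975 mg/dL
Patient B: CrCl = (140 − 24) × 66 / (72 × 2.975) = 7656.0 / 214.20 ≈ 35.7 mL/min
|127.6 − 35.7| = 91.9 mL/min

92 mL/min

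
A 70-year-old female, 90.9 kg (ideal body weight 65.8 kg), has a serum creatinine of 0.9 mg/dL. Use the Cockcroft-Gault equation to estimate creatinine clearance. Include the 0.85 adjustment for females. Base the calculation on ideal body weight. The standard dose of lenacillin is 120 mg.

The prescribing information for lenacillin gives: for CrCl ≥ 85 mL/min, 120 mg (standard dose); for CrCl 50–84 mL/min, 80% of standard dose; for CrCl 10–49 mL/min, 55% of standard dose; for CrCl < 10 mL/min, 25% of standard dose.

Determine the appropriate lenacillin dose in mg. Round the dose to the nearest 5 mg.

CrCl = (140 − 70) × 65.8 / (72 × 0.9) × 0.85 = 4606.0 / 64.80 × 0.85 ≈ 60.4 mL/min
CrCl ≈ 60 mL/min → bracket 50–84 mL/min.
80% of 120 mg = 96 mg → 95 mg

95 mg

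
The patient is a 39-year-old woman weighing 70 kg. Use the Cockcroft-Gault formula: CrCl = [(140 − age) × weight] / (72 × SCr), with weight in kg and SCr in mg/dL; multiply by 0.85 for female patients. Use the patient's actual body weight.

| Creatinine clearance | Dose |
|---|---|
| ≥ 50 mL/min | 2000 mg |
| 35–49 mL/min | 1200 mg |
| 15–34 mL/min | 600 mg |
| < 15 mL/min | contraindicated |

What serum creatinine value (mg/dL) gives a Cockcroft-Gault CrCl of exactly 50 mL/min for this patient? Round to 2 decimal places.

Standard dose requires CrCl ≥ 50 mL/min.
Set (140 − 39) × 70 × 0.85 / (72 × SCr) = 50
SCr = (140 − 39) × 70 × 0.85 / (72 × 50) = 1.669 mg/dL

1.67 mg/dL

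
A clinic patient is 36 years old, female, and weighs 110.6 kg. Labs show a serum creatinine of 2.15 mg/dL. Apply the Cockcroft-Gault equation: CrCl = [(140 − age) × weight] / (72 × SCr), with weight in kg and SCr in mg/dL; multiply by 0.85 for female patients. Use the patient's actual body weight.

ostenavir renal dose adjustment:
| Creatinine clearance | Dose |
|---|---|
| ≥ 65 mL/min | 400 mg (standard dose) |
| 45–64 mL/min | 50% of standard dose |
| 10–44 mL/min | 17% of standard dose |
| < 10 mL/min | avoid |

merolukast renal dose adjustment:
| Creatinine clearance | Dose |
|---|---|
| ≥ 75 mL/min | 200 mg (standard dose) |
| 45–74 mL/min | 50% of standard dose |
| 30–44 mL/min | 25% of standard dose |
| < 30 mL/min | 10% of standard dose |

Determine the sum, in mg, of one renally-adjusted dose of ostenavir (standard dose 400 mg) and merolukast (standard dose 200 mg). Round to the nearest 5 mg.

CrCl = (140 − 36) × 110.6 / (72 × 2.15) × 0.85 = 11502.4 / 154.80 × 0.85 ≈ 63.2 mL/min
CrCl ≈ 63 mL/min.
ostenavir: 45–64 mL/min → 50% of 400 mg = 200 mg.
merolukast: 45–74 mL/min → 50% of 200 mg = 100 mg.
Total = 200 + 100 = 300 mg.

300 mg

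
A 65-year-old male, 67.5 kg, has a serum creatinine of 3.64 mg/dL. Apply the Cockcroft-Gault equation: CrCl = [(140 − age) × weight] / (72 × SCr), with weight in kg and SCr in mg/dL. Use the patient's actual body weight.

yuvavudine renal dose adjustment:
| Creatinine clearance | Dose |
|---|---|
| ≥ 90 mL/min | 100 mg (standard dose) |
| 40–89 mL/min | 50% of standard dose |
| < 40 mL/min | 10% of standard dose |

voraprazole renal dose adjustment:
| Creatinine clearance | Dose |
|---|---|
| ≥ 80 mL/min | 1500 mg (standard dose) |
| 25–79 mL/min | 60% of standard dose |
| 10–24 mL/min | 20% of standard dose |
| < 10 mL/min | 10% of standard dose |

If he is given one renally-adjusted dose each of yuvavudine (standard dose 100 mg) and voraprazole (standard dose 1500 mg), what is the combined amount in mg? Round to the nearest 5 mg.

310 mg

CrCl = (140 − 65) × 67.5 / (72 × 3.64) = 5062.5 / 262.08 ≈ 19.3 mL/min
CrCl ≈ 19 mL/min.
yuvavudine: < 40 mL/min → 10% of 100 mg = 10 mg.
voraprazole: 10–24 mL/min → 20% of 1500 mg = 300 mg.
Total = 10 + 300 = 310 mg.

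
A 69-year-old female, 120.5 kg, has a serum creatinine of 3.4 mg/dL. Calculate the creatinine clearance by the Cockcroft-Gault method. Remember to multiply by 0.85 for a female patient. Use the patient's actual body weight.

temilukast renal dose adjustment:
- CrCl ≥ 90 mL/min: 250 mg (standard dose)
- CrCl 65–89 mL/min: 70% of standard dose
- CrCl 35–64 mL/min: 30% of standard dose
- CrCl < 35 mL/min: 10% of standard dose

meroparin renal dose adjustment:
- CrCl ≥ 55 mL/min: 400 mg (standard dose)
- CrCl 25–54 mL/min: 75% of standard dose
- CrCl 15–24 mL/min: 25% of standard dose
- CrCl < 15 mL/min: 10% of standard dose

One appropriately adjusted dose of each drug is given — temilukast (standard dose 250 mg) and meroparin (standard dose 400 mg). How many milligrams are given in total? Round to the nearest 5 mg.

CrCl = (140 − 69) × 120.5 / (72 × 3.4) × 0.85 = 8555.5 / 244.80 × 0.85 ≈ 29.7 mL/min
CrCl ≈ 30 mL/min.
temilukast: < 35 mL/min → 10% of 250 mg = 25 mg.
meroparin: 25–54 mL/min → 75% of 400 mg = 300 mg.
Total = 25 + 300 = 325 mg.

325 mg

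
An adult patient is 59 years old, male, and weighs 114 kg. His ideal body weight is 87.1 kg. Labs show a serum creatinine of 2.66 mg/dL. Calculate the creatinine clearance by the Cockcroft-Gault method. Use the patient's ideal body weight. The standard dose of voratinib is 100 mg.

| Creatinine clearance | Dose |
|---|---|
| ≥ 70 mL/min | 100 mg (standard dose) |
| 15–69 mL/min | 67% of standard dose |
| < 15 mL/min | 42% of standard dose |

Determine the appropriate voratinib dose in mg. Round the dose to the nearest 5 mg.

CrCl = (140 − 59) × 87.1 / (72 × 2.66) = 7055.1 / 191.52 ≈ 36.8 mL/min
CrCl ≈ 37 mL/min → bracket 15–69 mL/min.
67% of 100 mg = 67 mg → 65 mg

65 mg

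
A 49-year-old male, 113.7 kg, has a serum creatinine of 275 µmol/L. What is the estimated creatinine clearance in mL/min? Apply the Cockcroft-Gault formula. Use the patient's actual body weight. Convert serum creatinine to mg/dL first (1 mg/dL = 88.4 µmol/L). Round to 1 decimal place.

46.2 mL/min

SCr = 275 / 88.4 = 3.111 mg/dL
CrCl = (140 − 49) × 113.7 / (72 × 3.111) = 10346.7 / 223.99 ≈ 46.2 mL/min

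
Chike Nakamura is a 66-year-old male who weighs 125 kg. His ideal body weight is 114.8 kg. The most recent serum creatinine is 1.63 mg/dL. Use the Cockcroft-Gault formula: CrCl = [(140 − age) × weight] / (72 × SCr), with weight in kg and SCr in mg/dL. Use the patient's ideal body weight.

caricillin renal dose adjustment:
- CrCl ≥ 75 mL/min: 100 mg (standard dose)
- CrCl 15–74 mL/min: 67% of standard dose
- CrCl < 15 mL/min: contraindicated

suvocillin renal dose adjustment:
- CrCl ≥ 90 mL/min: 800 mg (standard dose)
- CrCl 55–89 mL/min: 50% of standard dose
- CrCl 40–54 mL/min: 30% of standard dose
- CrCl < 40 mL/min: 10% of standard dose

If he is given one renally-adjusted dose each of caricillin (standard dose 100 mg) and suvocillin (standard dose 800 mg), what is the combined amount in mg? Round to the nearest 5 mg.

CrCl = (140 − 66) × 114.8 / (72 × 1.63) = 8495.2 / 117.36 ≈ 72.4 mL/min
CrCl ≈ 72 mL/min.
caricillin: 15–74 mL/min → 67% of 100 mg = 67 mg.
suvocillin: 55–89 mL/min → 50% of 800 mg = 400 mg.
Total = 67 + 400 = 467 mg.

465 mg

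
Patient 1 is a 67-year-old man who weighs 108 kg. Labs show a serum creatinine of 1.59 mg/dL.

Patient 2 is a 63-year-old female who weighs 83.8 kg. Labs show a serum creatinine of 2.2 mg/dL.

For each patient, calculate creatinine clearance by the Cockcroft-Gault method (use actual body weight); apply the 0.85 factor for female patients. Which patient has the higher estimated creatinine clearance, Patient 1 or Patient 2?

Patient 1: CrCl = (140 − 67) × 108 / (72 × 1.59) = 7884.0 / 114.48 ≈ 68.9 mL/min
Patient 2: CrCl = (140 − 63) × 83.8 / (72 × 2.2) × 0.85 = 6452.6 / 158.40 × 0.85 ≈ 34.6 mL/min
68.9 vs 34.6 mL/min → Patient 1 is higher.

Patient 1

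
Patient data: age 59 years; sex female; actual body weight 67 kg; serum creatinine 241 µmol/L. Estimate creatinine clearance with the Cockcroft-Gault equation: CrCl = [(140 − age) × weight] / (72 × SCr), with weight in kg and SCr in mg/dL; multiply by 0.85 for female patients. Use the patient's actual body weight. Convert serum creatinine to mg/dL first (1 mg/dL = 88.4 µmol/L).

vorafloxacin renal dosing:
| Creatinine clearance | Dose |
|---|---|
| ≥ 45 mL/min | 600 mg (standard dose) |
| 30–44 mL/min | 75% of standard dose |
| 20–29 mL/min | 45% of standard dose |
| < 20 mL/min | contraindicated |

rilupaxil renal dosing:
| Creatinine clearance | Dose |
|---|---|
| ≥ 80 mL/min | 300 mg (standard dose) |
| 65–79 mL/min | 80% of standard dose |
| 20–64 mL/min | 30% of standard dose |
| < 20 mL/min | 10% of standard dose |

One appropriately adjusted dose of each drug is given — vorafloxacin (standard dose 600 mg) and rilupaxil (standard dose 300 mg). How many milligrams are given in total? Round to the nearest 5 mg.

360 mg

SCr = 241 / 88.4 = 2.726 mg/dL
CrCl = (140 − 59) × 67 / (72 × 2.726) × 0.85 = 5427.0 / 196.27 × 0.85 ≈ 23.5 mL/min
CrCl ≈ 24 mL/min.
vorafloxacin: 20–29 mL/min → 45% of 600 mg = 270 mg.
rilupaxil: 20–64 mL/min → 30% of 300 mg = 90 mg.
Total = 270 + 90 = 360 mg.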